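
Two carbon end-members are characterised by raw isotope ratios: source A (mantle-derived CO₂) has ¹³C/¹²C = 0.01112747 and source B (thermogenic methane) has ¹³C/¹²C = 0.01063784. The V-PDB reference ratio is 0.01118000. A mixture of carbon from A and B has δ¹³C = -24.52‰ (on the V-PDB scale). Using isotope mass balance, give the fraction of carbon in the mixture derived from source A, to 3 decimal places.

0.547

δ_A = (0.01112747/0.01118000 − 1)×1000 = (0.995301 − 1)×1000 = -4.699‰
δ_B = (0.01063784/0.01118000 − 1)×1000 = (0.951506 − 1)×1000 = -48.494‰
f_A = (δ_mix − δ_B)/(δ_A − δ_B) = (-24.52 − (-48.494))/(-4.699 − (-48.494))
f_A = 23.974 / 43.795 = 0.5474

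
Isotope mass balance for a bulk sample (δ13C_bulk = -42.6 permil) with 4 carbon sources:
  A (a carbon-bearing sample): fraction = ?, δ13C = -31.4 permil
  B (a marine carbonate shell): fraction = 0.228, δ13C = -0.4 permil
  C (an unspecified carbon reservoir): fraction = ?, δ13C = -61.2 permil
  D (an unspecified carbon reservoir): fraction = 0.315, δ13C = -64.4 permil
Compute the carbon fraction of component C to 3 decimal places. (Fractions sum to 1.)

Let f_C and f_A be the unknown fractions; fractions sum to 1 so f_C + f_A = 0.457.
Mass balance: Σ fᵢ·δᵢ = δ_bulk ⇒ f_C·(-61.2) + f_A·(-31.4) = -42.6 − (-20.377) = -22.223
Substitute f_A = 0.457 − f_C:
f_C·(-61.2 − -31.4) = -22.223 − 0.457×(-31.4) = -7.873
f_C = -7.873 / -29.8 = 0.2642

0.264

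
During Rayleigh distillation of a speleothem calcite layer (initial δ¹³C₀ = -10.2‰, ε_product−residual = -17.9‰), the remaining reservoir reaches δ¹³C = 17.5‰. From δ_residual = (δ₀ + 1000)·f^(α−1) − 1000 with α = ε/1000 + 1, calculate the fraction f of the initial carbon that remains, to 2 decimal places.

α − 1 = ε/1000 = -0.0179
(δ_res + 1000)/(δ₀ + 1000) = (17.5 + 1000)/(-10.2 + 1000) = 1017.5/989.8 = 1.027985
f = 1.027985^(1/-0.0179) = exp(ln(1.027985)/-0.0179) = exp(0.02760/-0.0179)
f = exp(-1.5420) = 0.2140

0.21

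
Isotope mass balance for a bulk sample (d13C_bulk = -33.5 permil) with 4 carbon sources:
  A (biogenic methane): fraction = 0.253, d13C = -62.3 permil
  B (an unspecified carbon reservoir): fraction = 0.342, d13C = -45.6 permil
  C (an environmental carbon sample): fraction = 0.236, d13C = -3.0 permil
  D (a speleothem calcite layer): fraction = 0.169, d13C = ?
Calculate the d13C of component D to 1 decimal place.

Isotope mass balance: δ_bulk = Σ fᵢ·δᵢ.
-33.5 = 0.253×(-62.3) + 0.342×(-45.6) + 0.236×(-3.0) + 0.169×δ_D
0.169·δ_D = -33.5 − (-32.065) = -1.435
δ_D = -1.435 / 0.169 = -8.49 permil

-8.5 permil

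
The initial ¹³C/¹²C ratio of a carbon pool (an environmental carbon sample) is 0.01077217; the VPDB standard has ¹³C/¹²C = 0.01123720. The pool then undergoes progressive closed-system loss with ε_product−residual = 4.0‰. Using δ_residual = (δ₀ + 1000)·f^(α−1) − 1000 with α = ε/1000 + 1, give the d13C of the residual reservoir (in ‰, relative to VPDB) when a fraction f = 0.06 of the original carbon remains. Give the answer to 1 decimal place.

δ₀ = (0.01077217/0.01123720 − 1)×1000 = (0.958617 − 1)×1000 = -41.383‰
α − 1 = ε/1000 = 0.0040
f^(α−1) = 0.06^(0.0040) = 0.988809
δ_res = (-41.383 + 1000) × 0.988809 − 1000 = 947.889 − 1000 = -52.11‰

-52.1‰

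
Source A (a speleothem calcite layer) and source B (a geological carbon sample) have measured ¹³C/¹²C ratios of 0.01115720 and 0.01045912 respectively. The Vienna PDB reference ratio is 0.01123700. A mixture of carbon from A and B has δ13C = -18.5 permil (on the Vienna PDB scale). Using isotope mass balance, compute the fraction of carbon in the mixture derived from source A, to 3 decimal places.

0.817

δ_A = (0.01115720/0.01123700 − 1)×1000 = (0.992898 − 1)×1000 = -7.102 permil
δ_B = (0.01045912/0.01123700 − 1)×1000 = (0.930775 − 1)×1000 = -69.225 permil
f_A = (δ_mix − δ_B)/(δ_A − δ_B) = (-18.5 − (-69.225))/(-7.102 − (-69.225))
f_A = 50.725 / 62.123 = 0.8165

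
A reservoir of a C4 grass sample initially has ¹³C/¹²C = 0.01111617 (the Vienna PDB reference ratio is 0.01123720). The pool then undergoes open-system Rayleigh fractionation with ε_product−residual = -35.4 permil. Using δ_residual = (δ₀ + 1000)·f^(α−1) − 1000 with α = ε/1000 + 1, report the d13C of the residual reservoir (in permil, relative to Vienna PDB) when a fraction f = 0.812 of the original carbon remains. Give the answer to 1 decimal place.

-3.5 permil

δ₀ = (0.01111617/0.01123720 − 1)×1000 = (0.989230 − 1)×1000 = -10.770 permil
α − 1 = ε/1000 = -0.0354
f^(α−1) = 0.812^(-0.0354) = 1.007399
δ_res = (-10.770 + 1000) × 1.007399 − 1000 = 996.549 − 1000 = -3.45 permil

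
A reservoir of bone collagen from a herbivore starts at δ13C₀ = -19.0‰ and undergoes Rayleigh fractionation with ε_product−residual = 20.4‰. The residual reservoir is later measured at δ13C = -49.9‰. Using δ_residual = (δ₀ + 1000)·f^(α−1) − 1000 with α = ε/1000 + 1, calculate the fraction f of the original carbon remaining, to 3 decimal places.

0.208

α − 1 = ε/1000 = 0.0204
(δ_res + 1000)/(δ₀ + 1000) = (-49.9 + 1000)/(-19.0 + 1000) = 950.1/981.0 = 0.968502
f = 0.968502^(1/0.0204) = exp(ln(0.968502)/0.0204) = exp(-0.03201/0.0204)
f = exp(-1.5689) = 0.2083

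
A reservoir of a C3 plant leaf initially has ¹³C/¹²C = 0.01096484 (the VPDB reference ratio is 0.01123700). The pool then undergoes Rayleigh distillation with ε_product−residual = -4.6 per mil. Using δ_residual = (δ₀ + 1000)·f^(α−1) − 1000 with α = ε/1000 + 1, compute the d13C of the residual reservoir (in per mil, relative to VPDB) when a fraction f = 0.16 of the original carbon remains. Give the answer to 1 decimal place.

δ₀ = (0.01096484/0.01123700 − 1)×1000 = (0.975780 − 1)×1000 = -24.220 per mil
α − 1 = ε/1000 = -0.0046
f^(α−1) = 0.16^(-0.0046) = 1.008466
δ_res = (-24.220 + 1000) × 1.008466 − 1000 = 984.040 − 1000 = -15.96 per mil

-16.0 per mil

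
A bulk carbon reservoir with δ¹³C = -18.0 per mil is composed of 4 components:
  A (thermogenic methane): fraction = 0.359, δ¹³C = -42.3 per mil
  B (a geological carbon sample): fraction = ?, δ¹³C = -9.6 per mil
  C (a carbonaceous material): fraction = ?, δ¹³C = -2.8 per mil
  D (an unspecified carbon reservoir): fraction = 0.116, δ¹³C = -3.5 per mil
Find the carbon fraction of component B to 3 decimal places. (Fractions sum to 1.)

Let f_B and f_C be the unknown fractions; fractions sum to 1 so f_B + f_C = 0.525.
Mass balance: Σ fᵢ·δᵢ = δ_bulk ⇒ f_B·(-9.6) + f_C·(-2.8) = -18.0 − (-15.592) = -2.408
Substitute f_C = 0.525 − f_B:
f_B·(-9.6 − -2.8) = -2.408 − 0.525×(-2.8) = -0.938
f_B = -0.938 / -6.8 = 0.1380

0.138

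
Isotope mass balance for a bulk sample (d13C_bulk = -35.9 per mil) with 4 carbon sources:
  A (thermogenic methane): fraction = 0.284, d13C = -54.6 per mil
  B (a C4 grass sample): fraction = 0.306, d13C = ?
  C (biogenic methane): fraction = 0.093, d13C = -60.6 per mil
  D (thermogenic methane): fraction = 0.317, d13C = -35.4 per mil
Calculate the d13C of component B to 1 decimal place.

Isotope mass balance: δ_bulk = Σ fᵢ·δᵢ.
-35.9 = 0.284×(-54.6) + 0.306×δ_B + 0.093×(-60.6) + 0.317×(-35.4)
0.306·δ_B = -35.9 − (-32.364) = -3.536
δ_B = -3.536 / 0.306 = -11.56 per mil

-11.6 per mil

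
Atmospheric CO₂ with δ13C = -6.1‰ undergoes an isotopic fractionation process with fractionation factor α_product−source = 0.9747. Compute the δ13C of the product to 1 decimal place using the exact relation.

δ_product = (δ_source + 1000)·α − 1000
δ_product = (-6.1 + 1000) × 0.9747 − 1000
δ_product = 968.754 − 1000 = -31.25‰

-31.2‰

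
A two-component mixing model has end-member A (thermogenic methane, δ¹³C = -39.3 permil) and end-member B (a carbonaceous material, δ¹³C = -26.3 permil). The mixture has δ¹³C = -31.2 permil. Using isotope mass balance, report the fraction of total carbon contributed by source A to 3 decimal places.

0.377

δ_mix = f_A·δ_A + (1 − f_A)·δ_B  ⇒  f_A = (δ_mix − δ_B)/(δ_A − δ_B)
f_A = (-31.2 − (-26.3)) / (-39.3 − (-26.3))
f_A = -4.9 / -13.0 = 0.3769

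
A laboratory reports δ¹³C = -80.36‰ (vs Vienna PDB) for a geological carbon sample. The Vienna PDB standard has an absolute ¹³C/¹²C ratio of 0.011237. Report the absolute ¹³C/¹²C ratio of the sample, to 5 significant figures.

0.010334

R_sample = R_standard × (δ¹³C/1000 + 1)
R_sample = 0.011237 × (-80.36/1000 + 1) = 0.011237 × 0.919640
R_sample = 0.0103340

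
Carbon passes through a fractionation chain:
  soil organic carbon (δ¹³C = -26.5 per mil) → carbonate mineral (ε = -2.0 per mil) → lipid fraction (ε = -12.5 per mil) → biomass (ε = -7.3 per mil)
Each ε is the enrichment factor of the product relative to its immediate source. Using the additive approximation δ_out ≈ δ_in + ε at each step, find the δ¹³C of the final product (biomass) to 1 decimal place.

-48.3 per mil

step 1: δ ≈ -26.5 + (-2.0) = -28.5 per mil
step 2: δ ≈ -28.5 + (-12.5) = -41.0 per mil
step 3: δ ≈ -41.0 + (-7.3) = -48.3 per mil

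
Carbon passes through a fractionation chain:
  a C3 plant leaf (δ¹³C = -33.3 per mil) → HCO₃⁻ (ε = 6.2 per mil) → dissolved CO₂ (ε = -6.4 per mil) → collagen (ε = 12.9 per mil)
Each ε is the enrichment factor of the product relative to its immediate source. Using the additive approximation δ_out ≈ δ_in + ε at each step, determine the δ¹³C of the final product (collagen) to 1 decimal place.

step 1: δ ≈ -33.3 + (6.2) = -27.1 per mil
step 2: δ ≈ -27.1 + (-6.4) = -33.5 per mil
step 3: δ ≈ -33.5 + (12.9) = -20.6 per mil

-20.6 per mil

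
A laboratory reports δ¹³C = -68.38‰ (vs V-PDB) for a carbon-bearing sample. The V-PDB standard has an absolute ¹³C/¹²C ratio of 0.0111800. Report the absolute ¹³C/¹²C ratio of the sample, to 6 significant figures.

0.0104155

R_sample = R_standard × (δ¹³C/1000 + 1)
R_sample = 0.0111800 × (-68.38/1000 + 1) = 0.0111800 × 0.931620
R_sample = 0.0104155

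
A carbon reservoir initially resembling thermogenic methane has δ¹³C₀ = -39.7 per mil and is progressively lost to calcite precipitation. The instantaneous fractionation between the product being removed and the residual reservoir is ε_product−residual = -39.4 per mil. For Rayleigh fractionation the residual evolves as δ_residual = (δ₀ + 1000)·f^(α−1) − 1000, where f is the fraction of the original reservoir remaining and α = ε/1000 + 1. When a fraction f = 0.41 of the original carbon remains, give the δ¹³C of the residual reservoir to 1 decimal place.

Rayleigh residual: δ_res = (δ₀ + 1000)·f^(α−1) − 1000
α = ε/1000 + 1 = 0.96060, so α − 1 = -0.03940
f^(α−1) = 0.41^(-0.03940) = 1.035753
δ_res = (-39.7 + 1000) × 1.035753 − 1000 = 994.634 − 1000 = -5.37 per mil

-5.4 per mil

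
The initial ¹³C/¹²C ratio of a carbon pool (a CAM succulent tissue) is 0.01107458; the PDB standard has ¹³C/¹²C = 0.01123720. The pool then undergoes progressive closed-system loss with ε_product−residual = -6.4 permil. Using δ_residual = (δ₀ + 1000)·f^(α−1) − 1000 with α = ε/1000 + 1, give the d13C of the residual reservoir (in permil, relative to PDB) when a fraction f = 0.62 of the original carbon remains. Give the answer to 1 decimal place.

δ₀ = (0.01107458/0.01123720 − 1)×1000 = (0.985528 − 1)×1000 = -14.472 permil
α − 1 = ε/1000 = -0.0064
f^(α−1) = 0.62^(-0.0064) = 1.003064
δ_res = (-14.472 + 1000) × 1.003064 − 1000 = 988.548 − 1000 = -11.45 permil

-11.5 permil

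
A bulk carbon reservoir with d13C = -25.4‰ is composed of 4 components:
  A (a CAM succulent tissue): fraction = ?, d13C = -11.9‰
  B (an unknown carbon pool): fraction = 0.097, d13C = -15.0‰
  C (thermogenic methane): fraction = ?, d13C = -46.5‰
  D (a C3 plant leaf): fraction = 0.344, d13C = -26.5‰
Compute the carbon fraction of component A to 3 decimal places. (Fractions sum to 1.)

0.323

Let f_A and f_C be the unknown fractions; fractions sum to 1 so f_A + f_C = 0.559.
Mass balance: Σ fᵢ·δᵢ = δ_bulk ⇒ f_A·(-11.9) + f_C·(-46.5) = -25.4 − (-10.571) = -14.829
Substitute f_C = 0.559 − f_A:
f_A·(-11.9 − -46.5) = -14.829 − 0.559×(-46.5) = 11.165
f_A = 11.165 / 34.6 = 0.3227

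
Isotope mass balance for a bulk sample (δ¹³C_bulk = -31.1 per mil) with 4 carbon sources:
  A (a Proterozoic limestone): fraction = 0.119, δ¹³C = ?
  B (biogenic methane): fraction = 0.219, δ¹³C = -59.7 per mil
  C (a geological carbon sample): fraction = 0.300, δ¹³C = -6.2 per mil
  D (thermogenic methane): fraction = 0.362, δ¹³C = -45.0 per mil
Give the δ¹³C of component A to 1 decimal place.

Isotope mass balance: δ_bulk = Σ fᵢ·δᵢ.
-31.1 = 0.119×δ_A + 0.219×(-59.7) + 0.300×(-6.2) + 0.362×(-45.0)
0.119·δ_A = -31.1 − (-31.224) = 0.124
δ_A = 0.124 / 0.119 = 1.04 per mil

1.0 per mil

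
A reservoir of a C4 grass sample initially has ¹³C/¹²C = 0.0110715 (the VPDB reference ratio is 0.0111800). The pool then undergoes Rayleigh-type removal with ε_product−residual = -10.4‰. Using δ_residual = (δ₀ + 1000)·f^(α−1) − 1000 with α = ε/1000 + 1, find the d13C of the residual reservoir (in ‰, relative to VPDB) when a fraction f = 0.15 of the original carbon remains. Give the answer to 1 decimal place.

δ₀ = (0.0110715/0.0111800 − 1)×1000 = (0.990295 − 1)×1000 = -9.705‰
α − 1 = ε/1000 = -0.0104
f^(α−1) = 0.15^(-0.0104) = 1.019926
δ_res = (-9.705 + 1000) × 1.019926 − 1000 = 1010.028 − 1000 = 10.03‰

10.0‰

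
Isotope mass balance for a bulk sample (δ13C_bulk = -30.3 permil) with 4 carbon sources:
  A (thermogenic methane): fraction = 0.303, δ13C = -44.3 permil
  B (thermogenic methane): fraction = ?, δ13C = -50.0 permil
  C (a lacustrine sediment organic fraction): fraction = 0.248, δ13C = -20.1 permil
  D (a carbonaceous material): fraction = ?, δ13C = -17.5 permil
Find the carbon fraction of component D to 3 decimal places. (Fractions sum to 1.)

Let f_D and f_B be the unknown fractions; fractions sum to 1 so f_D + f_B = 0.449.
Mass balance: Σ fᵢ·δᵢ = δ_bulk ⇒ f_D·(-17.5) + f_B·(-50.0) = -30.3 − (-18.408) = -11.892
Substitute f_B = 0.449 − f_D:
f_D·(-17.5 − -50.0) = -11.892 − 0.449×(-50.0) = 10.558
f_D = 10.558 / 32.5 = 0.3249

0.325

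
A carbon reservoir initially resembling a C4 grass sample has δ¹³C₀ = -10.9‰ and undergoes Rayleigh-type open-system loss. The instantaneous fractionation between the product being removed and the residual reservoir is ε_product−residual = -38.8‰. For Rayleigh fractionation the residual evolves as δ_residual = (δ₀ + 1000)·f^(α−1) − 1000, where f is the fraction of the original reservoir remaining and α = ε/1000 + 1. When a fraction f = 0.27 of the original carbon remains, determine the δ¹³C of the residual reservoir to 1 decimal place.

40.6‰

Rayleigh residual: δ_res = (δ₀ + 1000)·f^(α−1) − 1000
α = ε/1000 + 1 = 0.96120, so α − 1 = -0.03880
f^(α−1) = 0.27^(-0.03880) = 1.052115
δ_res = (-10.9 + 1000) × 1.052115 − 1000 = 1040.647 − 1000 = 40.65‰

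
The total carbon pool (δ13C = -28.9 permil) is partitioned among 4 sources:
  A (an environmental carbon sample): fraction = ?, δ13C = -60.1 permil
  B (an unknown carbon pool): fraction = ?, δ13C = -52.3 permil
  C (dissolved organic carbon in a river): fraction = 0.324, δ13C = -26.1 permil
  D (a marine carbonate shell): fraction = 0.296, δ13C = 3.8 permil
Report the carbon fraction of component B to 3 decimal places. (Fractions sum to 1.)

0.163

Let f_B and f_A be the unknown fractions; fractions sum to 1 so f_B + f_A = 0.380.
Mass balance: Σ fᵢ·δᵢ = δ_bulk ⇒ f_B·(-52.3) + f_A·(-60.1) = -28.9 − (-7.332) = -21.568
Substitute f_A = 0.380 − f_B:
f_B·(-52.3 − -60.1) = -21.568 − 0.380×(-60.1) = 1.270
f_B = 1.270 / 7.8 = 0.1628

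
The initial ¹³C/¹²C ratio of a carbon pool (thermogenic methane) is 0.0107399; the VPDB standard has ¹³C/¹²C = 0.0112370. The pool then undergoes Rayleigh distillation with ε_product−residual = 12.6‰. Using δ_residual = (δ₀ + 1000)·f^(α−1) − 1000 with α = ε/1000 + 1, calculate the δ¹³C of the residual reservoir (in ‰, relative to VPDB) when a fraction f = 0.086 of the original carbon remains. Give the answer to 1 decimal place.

-73.3‰

δ₀ = (0.0107399/0.0112370 − 1)×1000 = (0.955762 − 1)×1000 = -44.238‰
α − 1 = ε/1000 = 0.0126
f^(α−1) = 0.086^(0.0126) = 0.969560
δ_res = (-44.238 + 1000) × 0.969560 − 1000 = 926.669 − 1000 = -73.33‰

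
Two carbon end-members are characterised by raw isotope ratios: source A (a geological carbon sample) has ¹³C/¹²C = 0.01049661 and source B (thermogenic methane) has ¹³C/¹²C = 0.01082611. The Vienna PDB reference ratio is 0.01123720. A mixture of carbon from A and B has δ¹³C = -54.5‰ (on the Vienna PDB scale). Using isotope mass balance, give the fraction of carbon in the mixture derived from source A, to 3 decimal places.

0.611

δ_A = (0.01049661/0.01123720 − 1)×1000 = (0.934095 − 1)×1000 = -65.905‰
δ_B = (0.01082611/0.01123720 − 1)×1000 = (0.963417 − 1)×1000 = -36.583‰
f_A = (δ_mix − δ_B)/(δ_A − δ_B) = (-54.5 − (-36.583))/(-65.905 − (-36.583))
f_A = -17.917 / -29.322 = 0.6110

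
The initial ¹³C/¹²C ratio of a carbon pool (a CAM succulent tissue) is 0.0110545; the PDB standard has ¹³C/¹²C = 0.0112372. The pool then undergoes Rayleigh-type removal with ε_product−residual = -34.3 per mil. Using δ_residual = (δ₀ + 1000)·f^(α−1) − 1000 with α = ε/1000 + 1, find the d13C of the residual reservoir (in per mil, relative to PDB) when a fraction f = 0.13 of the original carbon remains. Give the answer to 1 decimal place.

55.0 per mil

δ₀ = (0.0110545/0.0112372 − 1)×1000 = (0.983742 − 1)×1000 = -16.258 per mil
α − 1 = ε/1000 = -0.0343
f^(α−1) = 0.13^(-0.0343) = 1.072486
δ_res = (-16.258 + 1000) × 1.072486 − 1000 = 1055.049 − 1000 = 55.05 per mil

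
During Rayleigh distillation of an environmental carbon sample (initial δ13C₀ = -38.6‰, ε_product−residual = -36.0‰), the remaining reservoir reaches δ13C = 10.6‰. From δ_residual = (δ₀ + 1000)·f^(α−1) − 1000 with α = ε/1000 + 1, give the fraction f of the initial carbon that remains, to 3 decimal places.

0.250

α − 1 = ε/1000 = -0.0360
(δ_res + 1000)/(δ₀ + 1000) = (10.6 + 1000)/(-38.6 + 1000) = 1010.6/961.4 = 1.051175
f = 1.051175^(1/-0.0360) = exp(ln(1.051175)/-0.0360) = exp(0.04991/-0.0360)
f = exp(-1.3864) = 0.2500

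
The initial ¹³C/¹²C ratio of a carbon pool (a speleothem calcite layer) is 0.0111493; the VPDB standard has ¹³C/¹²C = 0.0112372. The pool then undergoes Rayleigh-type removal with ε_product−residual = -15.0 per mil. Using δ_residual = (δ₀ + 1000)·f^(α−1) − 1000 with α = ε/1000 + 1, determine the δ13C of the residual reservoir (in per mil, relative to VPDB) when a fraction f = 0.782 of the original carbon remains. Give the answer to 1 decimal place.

δ₀ = (0.0111493/0.0112372 − 1)×1000 = (0.992178 − 1)×1000 = -7.822 per mil
α − 1 = ε/1000 = -0.0150
f^(α−1) = 0.782^(-0.0150) = 1.003695
δ_res = (-7.822 + 1000) × 1.003695 − 1000 = 995.844 − 1000 = -4.16 per mil

-4.2 per mil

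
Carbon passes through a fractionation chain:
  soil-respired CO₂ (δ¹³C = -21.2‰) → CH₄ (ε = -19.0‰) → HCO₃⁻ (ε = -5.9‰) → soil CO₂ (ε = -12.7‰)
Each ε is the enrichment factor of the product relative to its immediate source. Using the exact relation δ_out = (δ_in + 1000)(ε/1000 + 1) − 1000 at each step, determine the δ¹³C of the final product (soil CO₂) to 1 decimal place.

-57.6‰

step 1: δ = (-21.20 + 1000)·(-19.0/1000 + 1) − 1000 = -39.80‰
step 2: δ = (-39.80 + 1000)·(-5.9/1000 + 1) − 1000 = -45.46‰
step 3: δ = (-45.46 + 1000)·(-12.7/1000 + 1) − 1000 = -57.59‰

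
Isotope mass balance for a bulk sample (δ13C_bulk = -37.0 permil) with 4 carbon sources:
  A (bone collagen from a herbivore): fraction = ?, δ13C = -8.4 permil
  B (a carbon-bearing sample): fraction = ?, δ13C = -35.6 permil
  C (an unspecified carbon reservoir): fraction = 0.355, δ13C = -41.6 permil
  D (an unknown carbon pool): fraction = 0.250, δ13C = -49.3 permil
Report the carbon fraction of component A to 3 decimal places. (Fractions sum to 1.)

Let f_A and f_B be the unknown fractions; fractions sum to 1 so f_A + f_B = 0.395.
Mass balance: Σ fᵢ·δᵢ = δ_bulk ⇒ f_A·(-8.4) + f_B·(-35.6) = -37.0 − (-27.093) = -9.907
Substitute f_B = 0.395 − f_A:
f_A·(-8.4 − -35.6) = -9.907 − 0.395×(-35.6) = 4.155
f_A = 4.155 / 27.2 = 0.1528

0.153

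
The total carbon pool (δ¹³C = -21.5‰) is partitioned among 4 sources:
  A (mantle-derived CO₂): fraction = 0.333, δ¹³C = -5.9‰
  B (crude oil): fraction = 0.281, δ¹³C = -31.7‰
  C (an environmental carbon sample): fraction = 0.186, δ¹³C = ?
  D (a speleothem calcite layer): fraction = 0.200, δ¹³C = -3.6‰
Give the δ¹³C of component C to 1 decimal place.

-53.3‰

Isotope mass balance: δ_bulk = Σ fᵢ·δᵢ.
-21.5 = 0.333×(-5.9) + 0.281×(-31.7) + 0.186×δ_C + 0.200×(-3.6)
0.186·δ_C = -21.5 − (-11.592) = -9.908
δ_C = -9.908 / 0.186 = -53.27‰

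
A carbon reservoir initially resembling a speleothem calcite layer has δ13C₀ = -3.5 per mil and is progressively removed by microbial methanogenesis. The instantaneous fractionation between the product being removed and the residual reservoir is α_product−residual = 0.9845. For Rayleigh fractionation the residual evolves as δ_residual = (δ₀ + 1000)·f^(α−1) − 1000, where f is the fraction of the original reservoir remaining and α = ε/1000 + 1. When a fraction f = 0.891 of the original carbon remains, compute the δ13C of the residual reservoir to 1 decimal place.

-1.7 per mil

Rayleigh residual: δ_res = (δ₀ + 1000)·f^(α−1) − 1000
α − 1 = -0.01550
f^(α−1) = 0.891^(-0.01550) = 1.001790
δ_res = (-3.5 + 1000) × 1.001790 − 1000 = 998.284 − 1000 = -1.72 per mil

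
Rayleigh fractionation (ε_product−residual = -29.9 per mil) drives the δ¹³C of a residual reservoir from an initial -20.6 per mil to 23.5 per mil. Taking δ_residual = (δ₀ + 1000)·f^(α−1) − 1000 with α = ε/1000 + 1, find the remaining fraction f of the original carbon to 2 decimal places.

0.23

α − 1 = ε/1000 = -0.0299
(δ_res + 1000)/(δ₀ + 1000) = (23.5 + 1000)/(-20.6 + 1000) = 1023.5/979.4 = 1.045028
f = 1.045028^(1/-0.0299) = exp(ln(1.045028)/-0.0299) = exp(0.04404/-0.0299)
f = exp(-1.4730) = 0.2292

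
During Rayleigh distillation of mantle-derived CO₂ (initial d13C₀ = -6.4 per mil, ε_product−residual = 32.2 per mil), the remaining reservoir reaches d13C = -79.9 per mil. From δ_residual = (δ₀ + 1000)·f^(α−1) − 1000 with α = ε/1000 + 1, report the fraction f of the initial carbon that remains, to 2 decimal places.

α − 1 = ε/1000 = 0.0322
(δ_res + 1000)/(δ₀ + 1000) = (-79.9 + 1000)/(-6.4 + 1000) = 920.1/993.6 = 0.926027
f = 0.926027^(1/0.0322) = exp(ln(0.926027)/0.0322) = exp(-0.07685/0.0322)
f = exp(-2.3867) = 0.0919

0.09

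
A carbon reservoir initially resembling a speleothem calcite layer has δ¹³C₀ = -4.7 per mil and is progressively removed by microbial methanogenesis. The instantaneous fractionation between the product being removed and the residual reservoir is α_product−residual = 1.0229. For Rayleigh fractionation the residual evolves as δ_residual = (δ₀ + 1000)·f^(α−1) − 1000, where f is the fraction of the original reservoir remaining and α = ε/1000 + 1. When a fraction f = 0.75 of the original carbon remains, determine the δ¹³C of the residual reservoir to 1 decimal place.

Rayleigh residual: δ_res = (δ₀ + 1000)·f^(α−1) − 1000
α − 1 = 0.02290
f^(α−1) = 0.75^(0.02290) = 0.993434
δ_res = (-4.7 + 1000) × 0.993434 − 1000 = 988.765 − 1000 = -11.24 per mil

-11.2 per mil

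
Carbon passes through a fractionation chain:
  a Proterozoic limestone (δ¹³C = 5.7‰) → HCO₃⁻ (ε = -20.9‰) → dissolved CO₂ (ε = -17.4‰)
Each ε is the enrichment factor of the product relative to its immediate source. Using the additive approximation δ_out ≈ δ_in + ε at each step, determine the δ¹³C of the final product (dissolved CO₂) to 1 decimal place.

step 1: δ ≈ 5.7 + (-20.9) = -15.2‰
step 2: δ ≈ -15.2 + (-17.4) = -32.6‰

-32.6‰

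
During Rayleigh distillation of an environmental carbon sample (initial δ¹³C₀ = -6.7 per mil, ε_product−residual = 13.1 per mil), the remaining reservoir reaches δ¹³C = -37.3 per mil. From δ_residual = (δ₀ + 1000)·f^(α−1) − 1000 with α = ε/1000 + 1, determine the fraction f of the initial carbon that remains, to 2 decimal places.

0.09

α − 1 = ε/1000 = 0.0131
(δ_res + 1000)/(δ₀ + 1000) = (-37.3 + 1000)/(-6.7 + 1000) = 962.7/993.3 = 0.969194
f = 0.969194^(1/0.0131) = exp(ln(0.969194)/0.0131) = exp(-0.03129/0.0131)
f = exp(-2.3886) = 0.0918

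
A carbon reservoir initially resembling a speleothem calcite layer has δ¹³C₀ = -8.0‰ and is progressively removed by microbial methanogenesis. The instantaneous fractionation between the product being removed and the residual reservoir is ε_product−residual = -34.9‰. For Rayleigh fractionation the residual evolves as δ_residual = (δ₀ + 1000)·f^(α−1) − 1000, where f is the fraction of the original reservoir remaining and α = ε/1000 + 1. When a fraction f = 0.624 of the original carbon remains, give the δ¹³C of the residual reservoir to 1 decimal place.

Rayleigh residual: δ_res = (δ₀ + 1000)·f^(α−1) − 1000
α = ε/1000 + 1 = 0.96510, so α − 1 = -0.03490
f^(α−1) = 0.624^(-0.03490) = 1.016595
δ_res = (-8.0 + 1000) × 1.016595 − 1000 = 1008.462 − 1000 = 8.46‰

8.5‰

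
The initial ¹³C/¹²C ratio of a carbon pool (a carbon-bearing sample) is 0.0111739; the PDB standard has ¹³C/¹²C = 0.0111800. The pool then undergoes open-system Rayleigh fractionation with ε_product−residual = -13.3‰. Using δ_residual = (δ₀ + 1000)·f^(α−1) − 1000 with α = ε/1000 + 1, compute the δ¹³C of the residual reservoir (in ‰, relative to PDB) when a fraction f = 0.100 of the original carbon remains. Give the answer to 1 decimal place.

δ₀ = (0.0111739/0.0111800 − 1)×1000 = (0.999454 − 1)×1000 = -0.546‰
α − 1 = ε/1000 = -0.0133
f^(α−1) = 0.100^(-0.0133) = 1.031098
δ_res = (-0.546 + 1000) × 1.031098 − 1000 = 1030.536 − 1000 = 30.54‰

30.5‰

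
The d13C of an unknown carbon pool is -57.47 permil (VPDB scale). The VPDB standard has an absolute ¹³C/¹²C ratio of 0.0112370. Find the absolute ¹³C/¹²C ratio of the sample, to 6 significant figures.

R_sample = R_standard × (d13C/1000 + 1)
R_sample = 0.0112370 × (-57.47/1000 + 1) = 0.0112370 × 0.942530
R_sample = 0.0105912

0.0105912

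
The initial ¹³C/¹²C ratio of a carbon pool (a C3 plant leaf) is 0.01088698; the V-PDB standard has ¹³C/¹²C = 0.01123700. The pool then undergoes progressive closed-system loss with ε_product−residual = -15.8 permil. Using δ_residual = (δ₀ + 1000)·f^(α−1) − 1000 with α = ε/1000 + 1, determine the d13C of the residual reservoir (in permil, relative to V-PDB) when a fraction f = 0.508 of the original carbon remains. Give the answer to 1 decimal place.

-20.7 permil

δ₀ = (0.01088698/0.01123700 − 1)×1000 = (0.968851 − 1)×1000 = -31.149 permil
α − 1 = ε/1000 = -0.0158
f^(α−1) = 0.508^(-0.0158) = 1.010758
δ_res = (-31.149 + 1000) × 1.010758 − 1000 = 979.274 − 1000 = -20.73 permil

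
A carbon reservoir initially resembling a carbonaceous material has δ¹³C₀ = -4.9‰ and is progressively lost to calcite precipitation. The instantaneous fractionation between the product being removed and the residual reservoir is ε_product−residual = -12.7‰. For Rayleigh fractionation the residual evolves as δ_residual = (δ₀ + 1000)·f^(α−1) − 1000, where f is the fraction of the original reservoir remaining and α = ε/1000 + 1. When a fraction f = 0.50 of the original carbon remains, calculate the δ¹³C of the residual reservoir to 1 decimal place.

3.9‰

Rayleigh residual: δ_res = (δ₀ + 1000)·f^(α−1) − 1000
α = ε/1000 + 1 = 0.98730, so α − 1 = -0.01270
f^(α−1) = 0.50^(-0.01270) = 1.008842
δ_res = (-4.9 + 1000) × 1.008842 − 1000 = 1003.899 − 1000 = 3.90‰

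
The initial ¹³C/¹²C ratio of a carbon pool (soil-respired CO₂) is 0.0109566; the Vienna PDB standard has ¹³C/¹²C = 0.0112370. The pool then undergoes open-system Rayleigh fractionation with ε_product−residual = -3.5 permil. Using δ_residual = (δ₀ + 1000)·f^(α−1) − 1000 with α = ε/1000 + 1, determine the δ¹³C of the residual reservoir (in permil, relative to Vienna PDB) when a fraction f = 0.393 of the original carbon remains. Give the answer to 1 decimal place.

δ₀ = (0.0109566/0.0112370 − 1)×1000 = (0.975047 − 1)×1000 = -24.953 permil
α − 1 = ε/1000 = -0.0035
f^(α−1) = 0.393^(-0.0035) = 1.003274
δ_res = (-24.953 + 1000) × 1.003274 − 1000 = 978.239 − 1000 = -21.76 permil

-21.8 permil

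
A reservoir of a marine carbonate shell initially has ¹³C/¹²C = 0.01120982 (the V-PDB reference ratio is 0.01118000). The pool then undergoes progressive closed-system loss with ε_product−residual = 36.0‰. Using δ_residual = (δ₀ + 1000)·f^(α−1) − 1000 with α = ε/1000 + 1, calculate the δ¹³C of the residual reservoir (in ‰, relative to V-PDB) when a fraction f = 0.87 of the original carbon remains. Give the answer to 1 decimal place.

δ₀ = (0.01120982/0.01118000 − 1)×1000 = (1.002667 − 1)×1000 = 2.667‰
α − 1 = ε/1000 = 0.0360
f^(α−1) = 0.87^(0.0360) = 0.994999
δ_res = (2.667 + 1000) × 0.994999 − 1000 = 997.653 − 1000 = -2.35‰

-2.3‰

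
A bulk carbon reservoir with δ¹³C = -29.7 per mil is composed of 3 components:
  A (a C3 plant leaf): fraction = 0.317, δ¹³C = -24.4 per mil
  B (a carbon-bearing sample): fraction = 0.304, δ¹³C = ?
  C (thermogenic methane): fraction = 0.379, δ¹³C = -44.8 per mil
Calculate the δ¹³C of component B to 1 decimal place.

Isotope mass balance: δ_bulk = Σ fᵢ·δᵢ.
-29.7 = 0.317×(-24.4) + 0.304×δ_B + 0.379×(-44.8)
0.304·δ_B = -29.7 − (-24.714) = -4.986
δ_B = -4.986 / 0.304 = -16.40 per mil

-16.4 per mil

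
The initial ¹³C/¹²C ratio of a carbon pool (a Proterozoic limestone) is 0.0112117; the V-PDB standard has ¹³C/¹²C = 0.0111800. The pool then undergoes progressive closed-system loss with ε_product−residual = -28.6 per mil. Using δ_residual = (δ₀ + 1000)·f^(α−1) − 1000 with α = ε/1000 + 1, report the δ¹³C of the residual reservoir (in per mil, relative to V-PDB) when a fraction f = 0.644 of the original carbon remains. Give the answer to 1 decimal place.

15.5 per mil

δ₀ = (0.0112117/0.0111800 − 1)×1000 = (1.002835 − 1)×1000 = 2.835 per mil
α − 1 = ε/1000 = -0.0286
f^(α−1) = 0.644^(-0.0286) = 1.012665
δ_res = (2.835 + 1000) × 1.012665 − 1000 = 1015.536 − 1000 = 15.54 per mil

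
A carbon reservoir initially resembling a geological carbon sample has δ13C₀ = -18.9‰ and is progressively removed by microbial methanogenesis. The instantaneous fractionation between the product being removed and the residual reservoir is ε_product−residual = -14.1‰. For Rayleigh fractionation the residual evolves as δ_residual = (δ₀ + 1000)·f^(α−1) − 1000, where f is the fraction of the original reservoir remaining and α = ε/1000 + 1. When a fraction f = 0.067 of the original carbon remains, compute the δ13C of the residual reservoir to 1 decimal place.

Rayleigh residual: δ_res = (δ₀ + 1000)·f^(α−1) − 1000
α = ε/1000 + 1 = 0.98590, so α − 1 = -0.01410
f^(α−1) = 0.067^(-0.01410) = 1.038849
δ_res = (-18.9 + 1000) × 1.038849 − 1000 = 1019.215 − 1000 = 19.21‰

19.2‰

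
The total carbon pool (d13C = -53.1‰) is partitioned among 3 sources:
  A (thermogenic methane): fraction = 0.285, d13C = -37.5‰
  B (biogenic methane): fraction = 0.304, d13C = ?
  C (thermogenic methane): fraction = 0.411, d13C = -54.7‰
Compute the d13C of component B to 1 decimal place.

Isotope mass balance: δ_bulk = Σ fᵢ·δᵢ.
-53.1 = 0.285×(-37.5) + 0.304×δ_B + 0.411×(-54.7)
0.304·δ_B = -53.1 − (-33.169) = -19.931
δ_B = -19.931 / 0.304 = -65.56‰

-65.6‰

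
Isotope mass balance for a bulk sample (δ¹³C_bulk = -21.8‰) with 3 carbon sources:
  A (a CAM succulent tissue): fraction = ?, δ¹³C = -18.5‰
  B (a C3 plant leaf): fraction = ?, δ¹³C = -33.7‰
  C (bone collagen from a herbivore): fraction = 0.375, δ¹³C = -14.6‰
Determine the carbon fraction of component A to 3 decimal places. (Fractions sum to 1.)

0.312

Let f_A and f_B be the unknown fractions; fractions sum to 1 so f_A + f_B = 0.625.
Mass balance: Σ fᵢ·δᵢ = δ_bulk ⇒ f_A·(-18.5) + f_B·(-33.7) = -21.8 − (-5.475) = -16.325
Substitute f_B = 0.625 − f_A:
f_A·(-18.5 − -33.7) = -16.325 − 0.625×(-33.7) = 4.737
f_A = 4.737 / 15.2 = 0.3117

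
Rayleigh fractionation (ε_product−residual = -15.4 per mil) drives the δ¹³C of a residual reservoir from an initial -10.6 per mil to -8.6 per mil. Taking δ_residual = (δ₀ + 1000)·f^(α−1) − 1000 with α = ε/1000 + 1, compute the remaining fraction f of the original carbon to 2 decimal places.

α − 1 = ε/1000 = -0.0154
(δ_res + 1000)/(δ₀ + 1000) = (-8.6 + 1000)/(-10.6 + 1000) = 991.4/989.4 = 1.002021
f = 1.002021^(1/-0.0154) = exp(ln(1.002021)/-0.0154) = exp(0.00202/-0.0154)
f = exp(-0.1311) = 0.8771

0.88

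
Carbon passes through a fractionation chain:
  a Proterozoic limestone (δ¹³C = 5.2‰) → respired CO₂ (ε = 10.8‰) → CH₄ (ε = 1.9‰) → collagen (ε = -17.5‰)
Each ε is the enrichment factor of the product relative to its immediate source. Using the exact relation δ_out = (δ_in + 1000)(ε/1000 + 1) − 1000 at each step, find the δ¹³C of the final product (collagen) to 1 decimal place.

0.2‰

step 1: δ = (5.20 + 1000)·(10.8/1000 + 1) − 1000 = 16.06‰
step 2: δ = (16.06 + 1000)·(1.9/1000 + 1) − 1000 = 17.99‰
step 3: δ = (17.99 + 1000)·(-17.5/1000 + 1) − 1000 = 0.17‰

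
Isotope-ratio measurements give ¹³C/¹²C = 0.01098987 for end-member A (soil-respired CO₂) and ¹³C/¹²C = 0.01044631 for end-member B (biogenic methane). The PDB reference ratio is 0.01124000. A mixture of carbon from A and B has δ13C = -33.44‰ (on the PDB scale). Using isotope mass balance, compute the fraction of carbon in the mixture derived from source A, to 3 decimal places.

δ_A = (0.01098987/0.01124000 − 1)×1000 = (0.977746 − 1)×1000 = -22.254‰
δ_B = (0.01044631/0.01124000 − 1)×1000 = (0.929387 − 1)×1000 = -70.613‰
f_A = (δ_mix − δ_B)/(δ_A − δ_B) = (-33.44 − (-70.613))/(-22.254 − (-70.613))
f_A = 37.173 / 48.359 = 0.7687

0.769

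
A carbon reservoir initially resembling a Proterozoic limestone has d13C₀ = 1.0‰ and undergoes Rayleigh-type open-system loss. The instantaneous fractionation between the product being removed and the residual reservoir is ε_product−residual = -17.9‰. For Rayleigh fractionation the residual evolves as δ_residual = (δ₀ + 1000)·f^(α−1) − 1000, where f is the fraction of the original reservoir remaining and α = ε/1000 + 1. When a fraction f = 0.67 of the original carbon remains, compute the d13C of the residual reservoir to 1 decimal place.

8.2‰

Rayleigh residual: δ_res = (δ₀ + 1000)·f^(α−1) − 1000
α = ε/1000 + 1 = 0.98210, so α − 1 = -0.01790
f^(α−1) = 0.67^(-0.01790) = 1.007194
δ_res = (1.0 + 1000) × 1.007194 − 1000 = 1008.201 − 1000 = 8.20‰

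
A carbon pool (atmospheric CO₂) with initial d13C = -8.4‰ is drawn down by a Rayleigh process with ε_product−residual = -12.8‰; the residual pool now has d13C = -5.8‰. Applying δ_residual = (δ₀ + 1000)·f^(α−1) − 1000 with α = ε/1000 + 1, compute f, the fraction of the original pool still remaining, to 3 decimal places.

α − 1 = ε/1000 = -0.0128
(δ_res + 1000)/(δ₀ + 1000) = (-5.8 + 1000)/(-8.4 + 1000) = 994.2/991.6 = 1.002622
f = 1.002622^(1/-0.0128) = exp(ln(1.002622)/-0.0128) = exp(0.00262/-0.0128)
f = exp(-0.2046) = 0.8150

0.815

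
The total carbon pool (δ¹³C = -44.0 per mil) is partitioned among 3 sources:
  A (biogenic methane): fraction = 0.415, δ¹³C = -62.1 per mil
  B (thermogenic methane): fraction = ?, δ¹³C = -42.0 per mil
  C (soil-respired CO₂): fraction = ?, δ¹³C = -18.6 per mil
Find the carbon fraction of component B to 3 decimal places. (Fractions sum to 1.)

Let f_B and f_C be the unknown fractions; fractions sum to 1 so f_B + f_C = 0.585.
Mass balance: Σ fᵢ·δᵢ = δ_bulk ⇒ f_B·(-42.0) + f_C·(-18.6) = -44.0 − (-25.771) = -18.229
Substitute f_C = 0.585 − f_B:
f_B·(-42.0 − -18.6) = -18.229 − 0.585×(-18.6) = -7.348
f_B = -7.348 / -23.4 = 0.3140

0.314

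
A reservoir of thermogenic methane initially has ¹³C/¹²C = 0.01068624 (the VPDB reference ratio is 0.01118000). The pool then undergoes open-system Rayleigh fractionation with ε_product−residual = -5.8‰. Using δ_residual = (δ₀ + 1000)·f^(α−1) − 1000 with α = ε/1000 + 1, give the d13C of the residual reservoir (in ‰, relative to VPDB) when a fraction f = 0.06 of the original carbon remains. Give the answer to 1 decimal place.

-28.4‰

δ₀ = (0.01068624/0.01118000 − 1)×1000 = (0.955835 − 1)×1000 = -44.165‰
α − 1 = ε/1000 = -0.0058
f^(α−1) = 0.06^(-0.0058) = 1.016452
δ_res = (-44.165 + 1000) × 1.016452 − 1000 = 971.560 − 1000 = -28.44‰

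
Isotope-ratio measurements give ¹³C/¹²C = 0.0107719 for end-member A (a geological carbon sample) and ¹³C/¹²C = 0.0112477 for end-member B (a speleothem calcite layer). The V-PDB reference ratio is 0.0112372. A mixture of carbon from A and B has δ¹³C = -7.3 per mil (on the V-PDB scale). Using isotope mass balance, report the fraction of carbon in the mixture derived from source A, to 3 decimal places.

δ_A = (0.0107719/0.0112372 − 1)×1000 = (0.958593 − 1)×1000 = -41.407 per mil
δ_B = (0.0112477/0.0112372 − 1)×1000 = (1.000934 − 1)×1000 = 0.934 per mil
f_A = (δ_mix − δ_B)/(δ_A − δ_B) = (-7.3 − (0.934))/(-41.407 − (0.934))
f_A = -8.234 / -42.342 = 0.1945

0.194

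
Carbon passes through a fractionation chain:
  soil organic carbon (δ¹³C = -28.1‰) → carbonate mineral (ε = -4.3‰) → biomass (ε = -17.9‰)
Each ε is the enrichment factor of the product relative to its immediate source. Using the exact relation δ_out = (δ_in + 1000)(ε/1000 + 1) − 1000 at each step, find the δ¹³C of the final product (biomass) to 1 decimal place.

-49.6‰

step 1: δ = (-28.10 + 1000)·(-4.3/1000 + 1) − 1000 = -32.28‰
step 2: δ = (-32.28 + 1000)·(-17.9/1000 + 1) − 1000 = -49.60‰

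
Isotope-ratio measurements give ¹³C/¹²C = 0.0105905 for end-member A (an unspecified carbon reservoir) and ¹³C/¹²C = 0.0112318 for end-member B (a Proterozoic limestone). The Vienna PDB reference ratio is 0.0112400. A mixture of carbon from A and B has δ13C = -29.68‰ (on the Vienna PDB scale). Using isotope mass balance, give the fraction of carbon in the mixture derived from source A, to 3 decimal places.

δ_A = (0.0105905/0.0112400 − 1)×1000 = (0.942215 − 1)×1000 = -57.785‰
δ_B = (0.0112318/0.0112400 − 1)×1000 = (0.999270 − 1)×1000 = -0.730‰
f_A = (δ_mix − δ_B)/(δ_A − δ_B) = (-29.68 − (-0.730))/(-57.785 − (-0.730))
f_A = -28.950 / -57.055 = 0.5074

0.507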